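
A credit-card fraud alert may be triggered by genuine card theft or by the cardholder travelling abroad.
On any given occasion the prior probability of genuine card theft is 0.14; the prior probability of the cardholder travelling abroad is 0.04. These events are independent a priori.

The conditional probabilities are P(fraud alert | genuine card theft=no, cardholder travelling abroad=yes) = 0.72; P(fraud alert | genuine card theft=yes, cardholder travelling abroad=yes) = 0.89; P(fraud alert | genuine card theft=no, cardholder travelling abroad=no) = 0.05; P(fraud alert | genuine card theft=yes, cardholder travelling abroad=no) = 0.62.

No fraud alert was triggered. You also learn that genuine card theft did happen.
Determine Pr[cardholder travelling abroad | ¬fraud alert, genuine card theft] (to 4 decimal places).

By total probability over both values of cardholder travelling abroad:
  P(¬fraud alert | genuine card theft) = 0.38×0.96 + 0.11×0.04
        = 0.364800 + 0.004400 = 0.369200
The terms with cardholder travelling abroad present sum to 0.004400, so
  P(cardholder travelling abroad | ¬fraud alert, genuine card theft) = 0.004400 / 0.369200 ≈ 0.0119

Pr[cardholder travelling abroad | ¬fraud alert, genuine card theft] ≈ 0.0119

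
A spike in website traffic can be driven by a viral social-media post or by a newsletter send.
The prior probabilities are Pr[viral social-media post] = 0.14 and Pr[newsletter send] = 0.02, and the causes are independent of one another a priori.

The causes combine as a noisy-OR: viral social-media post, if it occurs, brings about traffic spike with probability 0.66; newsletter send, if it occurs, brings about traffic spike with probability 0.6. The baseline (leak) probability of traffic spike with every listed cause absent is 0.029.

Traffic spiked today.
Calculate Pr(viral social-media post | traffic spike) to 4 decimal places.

Pr(viral social-media post | traffic spike) ≈ 0.7296

Under noisy-OR, P(traffic spike | causes) = 1 − (1−0.029)·∏(1−qᵢ) over the active causes.
P(traffic spike) = 0.029×0.86×0.98 + 0.6116×0.86×0.02 + 0.66986×0.14×0.98 + 0.867944×0.14×0.02 = 0.024441 + 0.010520 + 0.091905 + 0.002430 = 0.129296
The viral social-media post-present share is 0.091905 + 0.002430 = 0.094335.
Hence the posterior is 0.094335/0.129296 ≈ 0.7296.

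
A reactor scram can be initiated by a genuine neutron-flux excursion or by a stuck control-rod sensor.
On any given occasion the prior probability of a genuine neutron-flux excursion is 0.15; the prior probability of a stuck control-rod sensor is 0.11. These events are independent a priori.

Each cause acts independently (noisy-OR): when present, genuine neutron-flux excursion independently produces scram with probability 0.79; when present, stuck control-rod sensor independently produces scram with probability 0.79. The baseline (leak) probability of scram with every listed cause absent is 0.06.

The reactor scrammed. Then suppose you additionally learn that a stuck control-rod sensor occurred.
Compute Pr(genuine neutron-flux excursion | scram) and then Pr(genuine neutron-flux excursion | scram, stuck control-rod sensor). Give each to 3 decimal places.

Under noisy-OR, P(scram | causes) = 1 − (1−0.06)·∏(1−qᵢ) over the active causes.
Weight on genuine neutron-flux excursion=true, given the evidence: 0.107147 + 0.015816 = 0.122963
The normalizing constant is 0.06·0.85·0.89 + 0.8026·0.85·0.11 + 0.8026·0.15·0.89 + 0.958546·0.15·0.11 = 0.243396
P(genuine neutron-flux excursion | scram) = 0.122963/0.243396 ≈ 0.505

With the extra evidence:
Numerator (weight on configurations with genuine neutron-flux excursion): 0.958546·0.15 = 0.143782
Normalizer over all consistent configurations: 0.8026·0.85 + 0.958546·0.15 = 0.825992
Posterior = 0.143782 / 0.825992 ≈ 0.174
Conditioning on stuck control-rod sensor lowers the posterior on genuine neutron-flux excursion: the classic explaining-away effect in a common-effect structure.

Pr(genuine neutron-flux excursion | scram) ≈ 0.505; Pr(genuine neutron-flux excursion | scram, stuck control-rod sensor) ≈ 0.174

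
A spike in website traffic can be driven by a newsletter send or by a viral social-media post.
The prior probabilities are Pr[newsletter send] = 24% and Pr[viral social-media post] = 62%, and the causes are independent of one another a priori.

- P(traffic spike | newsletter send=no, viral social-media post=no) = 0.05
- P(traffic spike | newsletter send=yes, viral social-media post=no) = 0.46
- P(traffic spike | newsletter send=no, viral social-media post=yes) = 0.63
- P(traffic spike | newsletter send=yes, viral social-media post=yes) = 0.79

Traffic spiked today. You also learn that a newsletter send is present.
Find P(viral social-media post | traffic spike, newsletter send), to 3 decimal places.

Enumerate both values of viral social-media post and weight by the priors:
  P(traffic spike | newsletter send) = 0.46×0.38 + 0.79×0.62
        = 0.174800 + 0.489800 = 0.664600
Configurations with viral social-media post contribute 0.489800, so
  P(viral social-media post | traffic spike, newsletter send) = 0.489800 / 0.664600 ≈ 0.737

P(viral social-media post | traffic spike, newsletter send) ≈ 0.737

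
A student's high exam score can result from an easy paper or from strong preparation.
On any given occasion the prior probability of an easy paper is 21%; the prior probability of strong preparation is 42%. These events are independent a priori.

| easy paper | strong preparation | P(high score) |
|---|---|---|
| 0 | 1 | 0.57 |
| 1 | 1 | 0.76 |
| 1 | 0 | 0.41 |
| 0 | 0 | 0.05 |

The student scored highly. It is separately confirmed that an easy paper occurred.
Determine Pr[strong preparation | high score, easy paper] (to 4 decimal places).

Pr[strong preparation | high score, easy paper] ≈ 0.5731

Weight on strong preparation=true, given the evidence: 0.76×0.42 = 0.319200
Denominator P(high score | easy paper): 0.41×0.58 + 0.76×0.42 = 0.557000
Posterior = 0.319200 / 0.557000 ≈ 0.5731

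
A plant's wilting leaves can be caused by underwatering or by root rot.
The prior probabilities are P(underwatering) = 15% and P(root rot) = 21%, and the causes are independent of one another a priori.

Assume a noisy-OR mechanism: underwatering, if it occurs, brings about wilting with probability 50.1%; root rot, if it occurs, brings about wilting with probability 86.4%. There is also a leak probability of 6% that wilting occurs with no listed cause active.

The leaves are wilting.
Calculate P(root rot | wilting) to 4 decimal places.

Under noisy-OR, P(wilting | causes) = 1 − (1−0.06)·∏(1−qᵢ) over the active causes.
Sum P(wilting|·) weighted by the priors over the 4 (underwatering, root rot) configurations:
  P(wilting) = 0.06·0.85·0.79 + 0.87216·0.85·0.21 + 0.53094·0.15·0.79 + 0.936208·0.15·0.21
        = 0.040290 + 0.155681 + 0.062916 + 0.029491 = 0.288378
The terms with root rot present sum to 0.185172, so
  P(root rot | wilting) = 0.185172 / 0.288378 ≈ 0.6421

P(root rot | wilting) ≈ 0.6421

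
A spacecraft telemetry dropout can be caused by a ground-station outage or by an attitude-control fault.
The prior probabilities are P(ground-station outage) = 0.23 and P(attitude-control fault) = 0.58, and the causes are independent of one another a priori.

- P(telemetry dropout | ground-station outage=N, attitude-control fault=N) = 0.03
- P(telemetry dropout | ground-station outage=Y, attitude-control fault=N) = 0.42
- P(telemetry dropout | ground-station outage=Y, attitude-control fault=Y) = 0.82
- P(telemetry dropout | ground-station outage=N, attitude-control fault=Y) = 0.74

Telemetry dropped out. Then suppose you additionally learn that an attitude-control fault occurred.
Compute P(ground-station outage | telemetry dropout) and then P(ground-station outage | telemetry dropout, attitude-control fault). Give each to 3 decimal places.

Weight on ground-station outage=true, given the evidence: 0.040572 + 0.109388 = 0.149960
Normalizer over all consistent configurations: 0.03*0.77*0.42 + 0.74*0.77*0.58 + 0.42*0.23*0.42 + 0.82*0.23*0.58 = 0.490146
Posterior = 0.149960 / 0.490146 ≈ 0.306

With the extra evidence:
Numerator (weight on configurations with ground-station outage): 0.82·0.23 = 0.188600
The normalizing constant is 0.74·0.77 + 0.82·0.23 = 0.758400
Posterior = 0.188600 / 0.758400 ≈ 0.249

P(ground-station outage | telemetry dropout) ≈ 0.306; P(ground-station outage | telemetry dropout, attitude-control fault) ≈ 0.249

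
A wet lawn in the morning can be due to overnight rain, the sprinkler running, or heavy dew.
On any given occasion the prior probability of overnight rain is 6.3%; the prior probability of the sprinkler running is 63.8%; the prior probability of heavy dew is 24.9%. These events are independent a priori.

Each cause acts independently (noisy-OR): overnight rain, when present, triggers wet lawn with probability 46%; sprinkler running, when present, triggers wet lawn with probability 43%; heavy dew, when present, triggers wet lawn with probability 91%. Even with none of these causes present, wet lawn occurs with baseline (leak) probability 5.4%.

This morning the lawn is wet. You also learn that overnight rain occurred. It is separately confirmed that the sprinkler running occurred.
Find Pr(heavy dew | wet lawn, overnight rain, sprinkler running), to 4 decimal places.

Under noisy-OR, P(wet lawn | causes) = 1 − (1−0.054)·∏(1−qᵢ) over the active causes.
Sum P(wet lawn|·) weighted by the priors over both values of heavy dew:
  P(wet lawn | overnight rain, sprinkler running) = 0.708821×0.751 + 0.973794×0.249
        = 0.532325 + 0.242475 = 0.774800
Configurations with heavy dew contribute 0.242475, so
  P(heavy dew | wet lawn, overnight rain, sprinkler running) = 0.242475 / 0.774800 ≈ 0.3130

Pr(heavy dew | wet lawn, overnight rain, sprinkler running) ≈ 0.3130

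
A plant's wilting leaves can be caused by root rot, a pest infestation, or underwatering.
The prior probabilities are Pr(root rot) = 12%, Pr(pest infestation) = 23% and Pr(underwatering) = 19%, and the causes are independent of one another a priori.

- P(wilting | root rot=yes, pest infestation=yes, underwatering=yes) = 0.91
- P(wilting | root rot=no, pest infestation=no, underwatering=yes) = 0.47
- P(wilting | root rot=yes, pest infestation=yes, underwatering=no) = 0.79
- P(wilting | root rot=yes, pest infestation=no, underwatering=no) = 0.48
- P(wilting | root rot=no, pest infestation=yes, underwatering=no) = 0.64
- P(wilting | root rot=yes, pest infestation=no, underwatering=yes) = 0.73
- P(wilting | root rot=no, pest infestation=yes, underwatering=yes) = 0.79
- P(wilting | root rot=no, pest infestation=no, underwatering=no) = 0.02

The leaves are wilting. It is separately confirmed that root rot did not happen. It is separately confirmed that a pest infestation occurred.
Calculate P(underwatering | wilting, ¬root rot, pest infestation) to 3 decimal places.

P(underwatering | wilting, ¬root rot, pest infestation) ≈ 0.225

By total probability over both values of underwatering:
  P(wilting | ¬root rot, pest infestation) = 0.64*0.81 + 0.79*0.19
        = 0.518400 + 0.150100 = 0.668500
Configurations with underwatering contribute 0.150100, so
  P(underwatering | wilting, ¬root rot, pest infestation) = 0.150100 / 0.668500 ≈ 0.225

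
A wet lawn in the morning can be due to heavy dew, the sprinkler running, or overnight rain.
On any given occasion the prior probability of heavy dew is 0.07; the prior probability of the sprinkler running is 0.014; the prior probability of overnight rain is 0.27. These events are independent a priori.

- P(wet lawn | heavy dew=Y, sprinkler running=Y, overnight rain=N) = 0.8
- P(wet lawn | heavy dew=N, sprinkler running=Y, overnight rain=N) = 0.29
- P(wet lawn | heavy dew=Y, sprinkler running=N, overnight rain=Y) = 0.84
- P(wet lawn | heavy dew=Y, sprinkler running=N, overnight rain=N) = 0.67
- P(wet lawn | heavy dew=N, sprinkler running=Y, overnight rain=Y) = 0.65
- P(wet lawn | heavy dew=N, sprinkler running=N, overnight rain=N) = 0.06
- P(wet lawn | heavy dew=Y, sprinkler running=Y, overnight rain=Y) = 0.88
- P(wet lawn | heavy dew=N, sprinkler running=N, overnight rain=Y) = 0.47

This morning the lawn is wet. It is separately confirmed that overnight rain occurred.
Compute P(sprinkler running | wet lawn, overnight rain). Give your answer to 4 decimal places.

P(sprinkler running | wet lawn, overnight rain) ≈ 0.0187

P(wet lawn | overnight rain) = 0.47·0.93·0.986 + 0.65·0.93·0.014 + 0.84·0.07·0.986 + 0.88·0.07·0.014 = 0.430981 + 0.008463 + 0.057977 + 0.000862 = 0.498283
The sprinkler running-present share is 0.008463 + 0.000862 = 0.009325.
Hence the posterior is 0.009325/0.498283 ≈ 0.0187.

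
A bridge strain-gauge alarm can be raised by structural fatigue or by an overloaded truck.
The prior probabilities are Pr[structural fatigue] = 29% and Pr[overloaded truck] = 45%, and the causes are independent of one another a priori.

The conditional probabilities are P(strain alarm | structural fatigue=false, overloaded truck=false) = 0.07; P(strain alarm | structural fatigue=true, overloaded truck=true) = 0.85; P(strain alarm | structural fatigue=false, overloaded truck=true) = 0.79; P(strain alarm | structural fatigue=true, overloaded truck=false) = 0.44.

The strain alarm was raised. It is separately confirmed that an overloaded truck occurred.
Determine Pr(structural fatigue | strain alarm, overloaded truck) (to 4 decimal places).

P(strain alarm | overloaded truck) = 0.79×0.71 + 0.85×0.29 = 0.560900 + 0.246500 = 0.807400
Of this, 0.246500 comes from 0.85×0.29 (the structural fatigue=true cases).
P(structural fatigue | strain alarm, overloaded truck) = 0.246500 / 0.807400 ≈ 0.3053

Pr(structural fatigue | strain alarm, overloaded truck) ≈ 0.3053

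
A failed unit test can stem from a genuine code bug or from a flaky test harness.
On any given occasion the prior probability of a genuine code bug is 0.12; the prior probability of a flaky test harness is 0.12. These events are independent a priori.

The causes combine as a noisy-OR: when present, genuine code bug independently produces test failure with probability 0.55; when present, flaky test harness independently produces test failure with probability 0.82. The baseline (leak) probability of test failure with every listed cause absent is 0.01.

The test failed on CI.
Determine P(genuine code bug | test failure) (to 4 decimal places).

Under noisy-OR, P(test failure | causes) = 1 − (1−0.01)·∏(1−qᵢ) over the active causes.
Sum P(test failure|·) weighted by the priors over the 4 (genuine code bug, flaky test harness) configurations:
  P(test failure) = 0.01*0.88*0.88 + 0.8218*0.88*0.12 + 0.5545*0.12*0.88 + 0.91981*0.12*0.12
        = 0.007744 + 0.086782 + 0.058555 + 0.013245 = 0.166326
Configurations with genuine code bug contribute 0.071800, so
  P(genuine code bug | test failure) = 0.071800 / 0.166326 ≈ 0.4317

P(genuine code bug | test failure) ≈ 0.4317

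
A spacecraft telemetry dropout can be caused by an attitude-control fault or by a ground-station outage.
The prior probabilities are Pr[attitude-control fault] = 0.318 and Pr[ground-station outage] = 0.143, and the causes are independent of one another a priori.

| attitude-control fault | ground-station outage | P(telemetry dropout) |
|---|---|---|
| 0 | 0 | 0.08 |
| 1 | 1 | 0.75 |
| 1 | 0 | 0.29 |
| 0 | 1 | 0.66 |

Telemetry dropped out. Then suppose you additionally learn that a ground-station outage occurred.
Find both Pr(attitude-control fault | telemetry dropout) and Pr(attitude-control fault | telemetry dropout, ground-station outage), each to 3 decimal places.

Pr(attitude-control fault | telemetry dropout) ≈ 0.504; Pr(attitude-control fault | telemetry dropout, ground-station outage) ≈ 0.346

P(telemetry dropout) = 0.08·0.682·0.857 + 0.66·0.682·0.143 + 0.29·0.318·0.857 + 0.75·0.318·0.143 = 0.046758 + 0.064367 + 0.079033 + 0.034105 = 0.224263
Restricting to configurations with attitude-control fault present: 0.079033 + 0.034105 = 0.113138.
So P(attitude-control fault | telemetry dropout) = 0.113138/0.224263 ≈ 0.504.

Now also conditioning on ground-station outage=true:
By total probability over both values of attitude-control fault:
  P(telemetry dropout | ground-station outage) = 0.66×0.682 + 0.75×0.318
        = 0.450120 + 0.238500 = 0.688620
Configurations with attitude-control fault contribute 0.238500, so
  P(attitude-control fault | telemetry dropout, ground-station outage) = 0.238500 / 0.688620 ≈ 0.346
Conditioning on ground-station outage lowers the posterior on attitude-control fault: the classic explaining-away effect in a common-effect structure.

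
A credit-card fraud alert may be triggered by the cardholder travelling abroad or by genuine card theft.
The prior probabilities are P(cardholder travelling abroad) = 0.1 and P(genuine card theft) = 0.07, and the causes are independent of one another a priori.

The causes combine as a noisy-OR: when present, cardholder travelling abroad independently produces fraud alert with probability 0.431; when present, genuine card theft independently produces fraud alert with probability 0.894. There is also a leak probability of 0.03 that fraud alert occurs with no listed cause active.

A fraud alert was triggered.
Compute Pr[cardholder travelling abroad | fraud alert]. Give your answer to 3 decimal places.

Under noisy-OR, P(fraud alert | causes) = 1 − (1−0.03)·∏(1−qᵢ) over the active causes.
Sum P(fraud alert|·) weighted by the priors over the 4 (cardholder travelling abroad, genuine card theft) configurations:
  P(fraud alert) = 0.03*0.9*0.93 + 0.89718*0.9*0.07 + 0.44807*0.1*0.93 + 0.941495*0.1*0.07
        = 0.025110 + 0.056522 + 0.041671 + 0.006590 = 0.129893
The terms with cardholder travelling abroad present sum to 0.048261, so
  P(cardholder travelling abroad | fraud alert) = 0.048261 / 0.129893 ≈ 0.372

Pr[cardholder travelling abroad | fraud alert] ≈ 0.372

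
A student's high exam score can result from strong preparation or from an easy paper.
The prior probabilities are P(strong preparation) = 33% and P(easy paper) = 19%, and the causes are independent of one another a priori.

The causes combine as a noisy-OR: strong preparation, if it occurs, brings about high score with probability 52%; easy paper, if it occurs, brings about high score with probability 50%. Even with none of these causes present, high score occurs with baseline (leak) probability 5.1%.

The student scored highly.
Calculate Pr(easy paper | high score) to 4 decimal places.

Pr(easy paper | high score) ≈ 0.3997

Under noisy-OR, P(high score | causes) = 1 − (1−0.051)·∏(1−qᵢ) over the active causes.
Sum P(high score|·) weighted by the priors over the 4 (strong preparation, easy paper) configurations:
  P(high score) = 0.051×0.67×0.81 + 0.5255×0.67×0.19 + 0.54448×0.33×0.81 + 0.77224×0.33×0.19
        = 0.027678 + 0.066896 + 0.145540 + 0.048419 = 0.288533
Configurations with easy paper contribute 0.115315, so
  P(easy paper | high score) = 0.115315 / 0.288533 ≈ 0.3997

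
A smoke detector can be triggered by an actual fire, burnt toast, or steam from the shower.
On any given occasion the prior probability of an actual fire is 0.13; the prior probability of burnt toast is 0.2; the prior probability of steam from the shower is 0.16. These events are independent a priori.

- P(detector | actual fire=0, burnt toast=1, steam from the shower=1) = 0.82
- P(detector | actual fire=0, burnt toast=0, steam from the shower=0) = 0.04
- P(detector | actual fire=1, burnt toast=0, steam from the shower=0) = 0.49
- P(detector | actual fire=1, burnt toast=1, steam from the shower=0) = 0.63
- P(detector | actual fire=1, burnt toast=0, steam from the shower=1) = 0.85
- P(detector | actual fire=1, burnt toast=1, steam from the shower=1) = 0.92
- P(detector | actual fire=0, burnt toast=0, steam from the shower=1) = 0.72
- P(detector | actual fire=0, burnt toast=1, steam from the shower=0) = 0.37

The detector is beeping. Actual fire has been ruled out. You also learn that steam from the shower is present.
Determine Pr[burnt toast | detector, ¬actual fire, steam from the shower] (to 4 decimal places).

Sum P(detector|·) weighted by the priors over both values of burnt toast:
  P(detector | ¬actual fire, steam from the shower) = 0.72×0.8 + 0.82×0.2
        = 0.576000 + 0.164000 = 0.740000
Configurations with burnt toast contribute 0.164000, so
  P(burnt toast | detector, ¬actual fire, steam from the shower) = 0.164000 / 0.740000 ≈ 0.2216

Pr[burnt toast | detector, ¬actual fire, steam from the shower] ≈ 0.2216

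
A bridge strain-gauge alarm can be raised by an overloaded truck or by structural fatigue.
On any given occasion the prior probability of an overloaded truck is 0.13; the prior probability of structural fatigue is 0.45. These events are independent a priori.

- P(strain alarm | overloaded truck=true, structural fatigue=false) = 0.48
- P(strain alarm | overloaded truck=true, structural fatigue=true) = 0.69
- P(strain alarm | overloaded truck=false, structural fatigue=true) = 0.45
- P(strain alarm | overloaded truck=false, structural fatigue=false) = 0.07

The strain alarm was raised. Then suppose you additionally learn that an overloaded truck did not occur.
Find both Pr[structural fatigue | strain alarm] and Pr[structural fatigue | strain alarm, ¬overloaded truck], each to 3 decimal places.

Numerator (weight on configurations with structural fatigue): 0.176175 + 0.040365 = 0.216540
The normalizing constant is 0.07×0.87×0.55 + 0.45×0.87×0.45 + 0.48×0.13×0.55 + 0.69×0.13×0.45 = 0.284355
P(structural fatigue | strain alarm) = 0.216540/0.284355 ≈ 0.762

With the extra evidence:
Weight on structural fatigue=true, given the evidence: 0.45*0.45 = 0.202500
Denominator P(strain alarm | ¬overloaded truck): 0.07*0.55 + 0.45*0.45 = 0.241000
P(structural fatigue | strain alarm, ¬overloaded truck) = 0.202500/0.241000 ≈ 0.840
With overloaded truck excluded, structural fatigue must carry more of the explanatory weight for the strain alarm.

Pr[structural fatigue | strain alarm] ≈ 0.762; Pr[structural fatigue | strain alarm, ¬overloaded truck] ≈ 0.840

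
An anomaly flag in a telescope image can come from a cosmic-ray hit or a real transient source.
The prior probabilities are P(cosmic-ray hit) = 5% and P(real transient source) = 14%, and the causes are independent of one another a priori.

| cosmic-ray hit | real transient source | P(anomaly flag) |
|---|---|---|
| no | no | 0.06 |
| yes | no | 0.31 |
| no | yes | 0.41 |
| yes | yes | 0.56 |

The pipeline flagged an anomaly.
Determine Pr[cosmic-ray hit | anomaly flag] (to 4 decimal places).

Numerator (weight on configurations with cosmic-ray hit): 0.013330 + 0.003920 = 0.017250
Denominator P(anomaly flag): 0.06×0.95×0.86 + 0.41×0.95×0.14 + 0.31×0.05×0.86 + 0.56×0.05×0.14 = 0.120800
Posterior = 0.017250 / 0.120800 ≈ 0.1428

Pr[cosmic-ray hit | anomaly flag] ≈ 0.1428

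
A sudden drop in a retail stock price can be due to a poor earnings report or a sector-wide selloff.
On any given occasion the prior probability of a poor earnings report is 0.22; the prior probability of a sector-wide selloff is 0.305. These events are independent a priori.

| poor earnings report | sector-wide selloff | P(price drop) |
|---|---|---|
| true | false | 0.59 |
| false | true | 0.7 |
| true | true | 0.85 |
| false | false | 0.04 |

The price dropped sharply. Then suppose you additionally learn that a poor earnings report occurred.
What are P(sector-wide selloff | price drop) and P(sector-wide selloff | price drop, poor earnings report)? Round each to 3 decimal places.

Enumerate the 4 (poor earnings report, sector-wide selloff) configurations and weight by the priors:
  P(price drop) = 0.04·0.78·0.695 + 0.7·0.78·0.305 + 0.59·0.22·0.695 + 0.85·0.22·0.305
        = 0.021684 + 0.166530 + 0.090211 + 0.057035 = 0.335460
The terms with sector-wide selloff present sum to 0.223565, so
  P(sector-wide selloff | price drop) = 0.223565 / 0.335460 ≈ 0.666

With the extra evidence:
Sum P(price drop|·) weighted by the priors over both values of sector-wide selloff:
  P(price drop | poor earnings report) = 0.59*0.695 + 0.85*0.305
        = 0.410050 + 0.259250 = 0.669300
Configurations with sector-wide selloff contribute 0.259250, so
  P(sector-wide selloff | price drop, poor earnings report) = 0.259250 / 0.669300 ≈ 0.387
This is intercausal reasoning (explaining away): once poor earnings report accounts for the price drop, sector-wide selloff becomes less likely.

P(sector-wide selloff | price drop) ≈ 0.666; P(sector-wide selloff | price drop, poor earnings report) ≈ 0.387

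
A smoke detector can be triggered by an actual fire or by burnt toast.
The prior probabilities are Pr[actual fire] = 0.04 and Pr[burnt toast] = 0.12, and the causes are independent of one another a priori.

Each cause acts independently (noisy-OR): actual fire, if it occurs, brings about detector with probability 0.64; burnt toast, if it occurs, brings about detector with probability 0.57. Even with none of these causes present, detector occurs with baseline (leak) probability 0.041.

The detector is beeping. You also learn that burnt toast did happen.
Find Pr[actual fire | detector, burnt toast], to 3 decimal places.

Pr[actual fire | detector, burnt toast] ≈ 0.057

Under noisy-OR, P(detector | causes) = 1 − (1−0.041)·∏(1−qᵢ) over the active causes.
Enumerate both values of actual fire and weight by the priors:
  P(detector | burnt toast) = 0.58763*0.96 + 0.851547*0.04
        = 0.564125 + 0.034062 = 0.598187
The terms with actual fire present sum to 0.034062, so
  P(actual fire | detector, burnt toast) = 0.034062 / 0.598187 ≈ 0.057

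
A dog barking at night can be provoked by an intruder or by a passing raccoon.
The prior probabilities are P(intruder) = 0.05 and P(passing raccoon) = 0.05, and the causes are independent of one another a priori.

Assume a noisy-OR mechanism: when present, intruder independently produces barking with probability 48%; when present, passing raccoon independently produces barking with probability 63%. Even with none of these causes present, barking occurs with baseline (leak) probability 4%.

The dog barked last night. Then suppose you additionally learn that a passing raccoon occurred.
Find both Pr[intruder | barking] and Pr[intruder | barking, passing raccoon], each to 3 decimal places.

Pr[intruder | barking] ≈ 0.279; Pr[intruder | barking, passing raccoon] ≈ 0.062

Under noisy-OR, P(barking | causes) = 1 − (1−0.04)·∏(1−qᵢ) over the active causes.
For the numerator, keep only intruder=true terms: 0.023788 + 0.002038 = 0.025826
Normalizer over all consistent configurations: 0.04×0.95×0.95 + 0.6448×0.95×0.05 + 0.5008×0.05×0.95 + 0.815296×0.05×0.05 = 0.092554
P(intruder | barking) = 0.025826/0.092554 ≈ 0.279

Now also conditioning on passing raccoon=true:
P(barking | passing raccoon) = 0.6448*0.95 + 0.815296*0.05 = 0.612560 + 0.040765 = 0.653325
The intruder-present share is 0.815296*0.05 = 0.040765.
So P(intruder | barking, passing raccoon) = 0.040765/0.653325 ≈ 0.062.
The drop from 0.279 to 0.062 is the explaining-away (discounting) effect.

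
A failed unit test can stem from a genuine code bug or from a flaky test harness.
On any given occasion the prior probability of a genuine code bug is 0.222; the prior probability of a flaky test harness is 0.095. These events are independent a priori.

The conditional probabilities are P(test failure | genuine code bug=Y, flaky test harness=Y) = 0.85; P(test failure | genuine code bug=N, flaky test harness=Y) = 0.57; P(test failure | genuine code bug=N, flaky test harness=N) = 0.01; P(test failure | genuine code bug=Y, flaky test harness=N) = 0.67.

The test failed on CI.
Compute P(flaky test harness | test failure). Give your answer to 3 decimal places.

P(flaky test harness | test failure) ≈ 0.298

P(test failure) = 0.01·0.778·0.905 + 0.57·0.778·0.095 + 0.67·0.222·0.905 + 0.85·0.222·0.095 = 0.007041 + 0.042129 + 0.134610 + 0.017927 = 0.201707
Of this, 0.060056 comes from 0.042129 + 0.017927 (the flaky test harness=true cases).
Hence the posterior is 0.060056/0.201707 ≈ 0.298.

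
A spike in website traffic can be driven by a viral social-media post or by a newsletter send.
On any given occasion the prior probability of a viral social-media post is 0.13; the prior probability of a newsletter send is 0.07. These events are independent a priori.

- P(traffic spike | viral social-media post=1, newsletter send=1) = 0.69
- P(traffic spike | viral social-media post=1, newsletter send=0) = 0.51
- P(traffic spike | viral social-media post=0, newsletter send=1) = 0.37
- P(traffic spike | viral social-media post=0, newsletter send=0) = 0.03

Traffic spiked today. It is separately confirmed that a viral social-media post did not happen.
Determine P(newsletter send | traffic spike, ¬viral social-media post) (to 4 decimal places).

By total probability over both values of newsletter send:
  P(traffic spike | ¬viral social-media post) = 0.03×0.93 + 0.37×0.07
        = 0.027900 + 0.025900 = 0.053800
Keeping only the newsletter send-present terms gives 0.025900, so
  P(newsletter send | traffic spike, ¬viral social-media post) = 0.025900 / 0.053800 ≈ 0.4814

P(newsletter send | traffic spike, ¬viral social-media post) ≈ 0.4814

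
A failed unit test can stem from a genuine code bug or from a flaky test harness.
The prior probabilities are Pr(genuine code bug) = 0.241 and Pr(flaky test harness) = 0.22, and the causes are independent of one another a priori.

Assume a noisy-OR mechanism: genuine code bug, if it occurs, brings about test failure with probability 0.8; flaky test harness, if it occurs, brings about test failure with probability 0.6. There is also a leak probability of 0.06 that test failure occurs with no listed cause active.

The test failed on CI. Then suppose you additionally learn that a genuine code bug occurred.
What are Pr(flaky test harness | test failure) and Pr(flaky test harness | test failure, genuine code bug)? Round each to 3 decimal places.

Under noisy-OR, P(test failure | causes) = 1 − (1−0.06)·∏(1−qᵢ) over the active causes.
P(test failure) = 0.06×0.759×0.78 + 0.624×0.759×0.22 + 0.812×0.241×0.78 + 0.9248×0.241×0.22 = 0.035521 + 0.104196 + 0.152640 + 0.049033 = 0.341390
Of this, 0.153229 comes from 0.104196 + 0.049033 (the flaky test harness=true cases).
P(flaky test harness | test failure) = 0.153229 / 0.341390 ≈ 0.449

Now condition on the additional information:
For the numerator, keep only flaky test harness=true terms: 0.9248·0.22 = 0.203456
The normalizing constant is 0.812·0.78 + 0.9248·0.22 = 0.836816
Posterior = 0.203456 / 0.836816 ≈ 0.243
— genuine code bug explains away the evidence for flaky test harness.

Pr(flaky test harness | test failure) ≈ 0.449; Pr(flaky test harness | test failure, genuine code bug) ≈ 0.243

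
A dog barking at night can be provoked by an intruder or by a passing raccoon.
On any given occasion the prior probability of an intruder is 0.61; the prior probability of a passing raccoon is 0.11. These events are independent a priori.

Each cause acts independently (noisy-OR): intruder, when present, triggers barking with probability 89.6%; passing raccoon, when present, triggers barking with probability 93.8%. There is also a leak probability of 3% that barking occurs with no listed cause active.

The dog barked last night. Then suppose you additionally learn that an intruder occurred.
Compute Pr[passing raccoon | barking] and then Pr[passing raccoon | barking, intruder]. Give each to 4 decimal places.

Under noisy-OR, P(barking | causes) = 1 − (1−0.03)·∏(1−qᵢ) over the active causes.
P(barking) = 0.03·0.39·0.89 + 0.93986·0.39·0.11 + 0.89912·0.61·0.89 + 0.993745·0.61·0.11 = 0.010413 + 0.040320 + 0.488132 + 0.066680 = 0.605545
Of this, 0.107000 comes from 0.040320 + 0.066680 (the passing raccoon=true cases).
P(passing raccoon | barking) = 0.107000 / 0.605545 ≈ 0.1767

With the extra evidence:
P(barking | intruder) = 0.89912·0.89 + 0.993745·0.11 = 0.800217 + 0.109312 = 0.909529
Restricting to configurations with passing raccoon present: 0.993745·0.11 = 0.109312.
Hence the posterior is 0.109312/0.909529 ≈ 0.1202.

Pr[passing raccoon | barking] ≈ 0.1767; Pr[passing raccoon | barking, intruder] ≈ 0.1202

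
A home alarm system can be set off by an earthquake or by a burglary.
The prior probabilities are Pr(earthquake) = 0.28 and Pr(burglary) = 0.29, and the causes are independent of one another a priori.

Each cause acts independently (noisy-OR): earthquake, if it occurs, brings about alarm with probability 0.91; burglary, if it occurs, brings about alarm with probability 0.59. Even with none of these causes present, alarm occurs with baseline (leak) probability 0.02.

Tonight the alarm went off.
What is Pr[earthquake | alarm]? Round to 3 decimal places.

Under noisy-OR, P(alarm | causes) = 1 − (1−0.02)·∏(1−qᵢ) over the active causes.
P(alarm) = 0.02×0.72×0.71 + 0.5982×0.72×0.29 + 0.9118×0.28×0.71 + 0.963838×0.28×0.29 = 0.010224 + 0.124904 + 0.181266 + 0.078264 = 0.394658
The earthquake-present share is 0.181266 + 0.078264 = 0.259530.
So P(earthquake | alarm) = 0.259530/0.394658 ≈ 0.658.

Pr[earthquake | alarm] ≈ 0.658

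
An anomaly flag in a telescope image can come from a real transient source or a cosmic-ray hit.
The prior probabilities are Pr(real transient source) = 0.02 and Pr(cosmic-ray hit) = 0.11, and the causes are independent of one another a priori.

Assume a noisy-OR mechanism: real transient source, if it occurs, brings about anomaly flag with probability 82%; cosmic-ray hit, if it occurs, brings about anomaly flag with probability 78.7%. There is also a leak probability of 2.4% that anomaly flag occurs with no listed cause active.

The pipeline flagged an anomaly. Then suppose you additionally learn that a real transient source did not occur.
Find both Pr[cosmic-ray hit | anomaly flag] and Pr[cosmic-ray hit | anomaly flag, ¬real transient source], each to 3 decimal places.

Under noisy-OR, P(anomaly flag | causes) = 1 − (1−0.024)·∏(1−qᵢ) over the active causes.
P(anomaly flag) = 0.024·0.98·0.89 + 0.792112·0.98·0.11 + 0.82432·0.02·0.89 + 0.96258·0.02·0.11 = 0.020933 + 0.085390 + 0.014673 + 0.002118 = 0.123114
Restricting to configurations with cosmic-ray hit present: 0.085390 + 0.002118 = 0.087508.
P(cosmic-ray hit | anomaly flag) = 0.087508 / 0.123114 ≈ 0.711

With the extra evidence:
P(anomaly flag | ¬real transient source) = 0.024·0.89 + 0.792112·0.11 = 0.021360 + 0.087132 = 0.108492
Restricting to configurations with cosmic-ray hit present: 0.792112·0.11 = 0.087132.
So P(cosmic-ray hit | anomaly flag, ¬real transient source) = 0.087132/0.108492 ≈ 0.803.
Ruling out real transient source raises the posterior on cosmic-ray hit — the flip side of explaining away.

Pr[cosmic-ray hit | anomaly flag] ≈ 0.711; Pr[cosmic-ray hit | anomaly flag, ¬real transient source] ≈ 0.803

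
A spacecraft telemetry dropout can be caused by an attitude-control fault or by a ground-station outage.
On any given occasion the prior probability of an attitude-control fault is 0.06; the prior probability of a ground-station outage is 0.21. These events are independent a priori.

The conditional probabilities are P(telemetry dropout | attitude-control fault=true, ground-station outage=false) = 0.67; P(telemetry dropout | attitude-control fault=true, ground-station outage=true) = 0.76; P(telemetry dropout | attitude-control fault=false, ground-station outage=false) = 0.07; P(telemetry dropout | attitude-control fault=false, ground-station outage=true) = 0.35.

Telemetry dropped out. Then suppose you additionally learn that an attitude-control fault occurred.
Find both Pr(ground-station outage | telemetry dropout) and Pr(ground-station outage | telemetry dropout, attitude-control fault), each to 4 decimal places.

Pr(ground-station outage | telemetry dropout) ≈ 0.4844; Pr(ground-station outage | telemetry dropout, attitude-control fault) ≈ 0.2317

By total probability over the 4 (attitude-control fault, ground-station outage) configurations:
  P(telemetry dropout) = 0.07×0.94×0.79 + 0.35×0.94×0.21 + 0.67×0.06×0.79 + 0.76×0.06×0.21
        = 0.051982 + 0.069090 + 0.031758 + 0.009576 = 0.162406
Keeping only the ground-station outage-present terms gives 0.078666, so
  P(ground-station outage | telemetry dropout) = 0.078666 / 0.162406 ≈ 0.4844

With the extra evidence:
Sum P(telemetry dropout|·) weighted by the priors over both values of ground-station outage:
  P(telemetry dropout | attitude-control fault) = 0.67·0.79 + 0.76·0.21
        = 0.529300 + 0.159600 = 0.688900
The terms with ground-station outage present sum to 0.159600, so
  P(ground-station outage | telemetry dropout, attitude-control fault) = 0.159600 / 0.688900 ≈ 0.2317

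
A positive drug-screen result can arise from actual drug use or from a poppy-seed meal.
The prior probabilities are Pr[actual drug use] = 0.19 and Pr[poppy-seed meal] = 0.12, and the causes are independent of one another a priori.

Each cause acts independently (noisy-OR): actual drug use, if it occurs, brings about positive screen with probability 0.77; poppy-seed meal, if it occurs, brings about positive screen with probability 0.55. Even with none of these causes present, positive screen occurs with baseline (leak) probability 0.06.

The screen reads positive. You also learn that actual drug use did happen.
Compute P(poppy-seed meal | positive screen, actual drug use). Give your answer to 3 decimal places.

Under noisy-OR, P(positive screen | causes) = 1 − (1−0.06)·∏(1−qᵢ) over the active causes.
Sum P(positive screen|·) weighted by the priors over both values of poppy-seed meal:
  P(positive screen | actual drug use) = 0.7838*0.88 + 0.90271*0.12
        = 0.689744 + 0.108325 = 0.798069
Configurations with poppy-seed meal contribute 0.108325, so
  P(poppy-seed meal | positive screen, actual drug use) = 0.108325 / 0.798069 ≈ 0.136

P(poppy-seed meal | positive screen, actual drug use) ≈ 0.136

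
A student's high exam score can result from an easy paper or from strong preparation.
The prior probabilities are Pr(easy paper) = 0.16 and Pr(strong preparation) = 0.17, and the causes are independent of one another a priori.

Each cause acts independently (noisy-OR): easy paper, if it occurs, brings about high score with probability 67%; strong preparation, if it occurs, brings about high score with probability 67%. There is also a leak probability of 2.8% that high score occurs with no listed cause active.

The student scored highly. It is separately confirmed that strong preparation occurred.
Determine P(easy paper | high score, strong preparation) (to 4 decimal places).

P(easy paper | high score, strong preparation) ≈ 0.2005

Under noisy-OR, P(high score | causes) = 1 − (1−0.028)·∏(1−qᵢ) over the active causes.
P(high score | strong preparation) = 0.67924*0.84 + 0.894149*0.16 = 0.570562 + 0.143064 = 0.713626
Of this, 0.143064 comes from 0.894149*0.16 (the easy paper=true cases).
So P(easy paper | high score, strong preparation) = 0.143064/0.713626 ≈ 0.2005.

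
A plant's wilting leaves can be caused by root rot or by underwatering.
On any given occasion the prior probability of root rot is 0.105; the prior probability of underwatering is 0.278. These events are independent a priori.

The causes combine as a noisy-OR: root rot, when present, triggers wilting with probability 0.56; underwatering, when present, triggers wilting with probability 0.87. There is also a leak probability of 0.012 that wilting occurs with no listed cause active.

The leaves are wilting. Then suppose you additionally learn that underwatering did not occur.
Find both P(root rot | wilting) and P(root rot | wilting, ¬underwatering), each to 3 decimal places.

P(root rot | wilting) ≈ 0.239; P(root rot | wilting, ¬underwatering) ≈ 0.847

Under noisy-OR, P(wilting | causes) = 1 − (1−0.012)·∏(1−qᵢ) over the active causes.
P(wilting) = 0.012*0.895*0.722 + 0.87156*0.895*0.278 + 0.56528*0.105*0.722 + 0.943486*0.105*0.278 = 0.007754 + 0.216853 + 0.042854 + 0.027540 = 0.295001
Of this, 0.070394 comes from 0.042854 + 0.027540 (the root rot=true cases).
So P(root rot | wilting) = 0.070394/0.295001 ≈ 0.239.

Now condition on the additional information:
Weight on root rot=true, given the evidence: 0.56528×0.105 = 0.059354
Normalizer over all consistent configurations: 0.012×0.895 + 0.56528×0.105 = 0.070094
Posterior = 0.059354 / 0.070094 ≈ 0.847
With underwatering excluded, root rot must carry more of the explanatory weight for the wilting.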